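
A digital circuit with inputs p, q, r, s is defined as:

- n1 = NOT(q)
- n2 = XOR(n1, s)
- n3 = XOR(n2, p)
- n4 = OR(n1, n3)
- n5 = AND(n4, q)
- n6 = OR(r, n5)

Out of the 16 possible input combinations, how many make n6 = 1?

10

n6 = OR(r, n5) must be 1, so at least one of r, n5 is 1.
Enumerating the 16 input combinations, 10 give n6 = 1 and 6 give n6 = 0.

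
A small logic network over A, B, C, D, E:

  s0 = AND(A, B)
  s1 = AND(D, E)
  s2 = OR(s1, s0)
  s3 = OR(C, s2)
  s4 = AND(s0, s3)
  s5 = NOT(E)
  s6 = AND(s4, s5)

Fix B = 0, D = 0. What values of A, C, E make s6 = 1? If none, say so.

With B = 0, D = 0 fixed, none of the 8 settings of A, C, E give s6 = 1.
For example, with A=0, C=1, E=1:
s0 = AND(A, B) = AND(0, 0) = 0
s1 = AND(D, E) = AND(0, 1) = 0
s2 = OR(s1, s0) = OR(0, 0) = 0
s3 = OR(C, s2) = OR(1, 0) = 1
s4 = AND(s0, s3) = AND(0, 1) = 0
s5 = NOT(E) = NOT 1 = 0
s6 = AND(s4, s5) = AND(0, 0) = 0
giving s6 = 0 ≠ 1.

no solution exists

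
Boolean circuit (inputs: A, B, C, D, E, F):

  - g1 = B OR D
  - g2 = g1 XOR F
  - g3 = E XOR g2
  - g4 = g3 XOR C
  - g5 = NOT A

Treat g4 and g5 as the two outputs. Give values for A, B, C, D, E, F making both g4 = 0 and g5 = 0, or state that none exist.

A=1, B=0, C=0, D=1, E=1, F=0

Check with A=1, B=0, C=0, D=1, E=1, F=0:
g1 = B OR D = 0 OR 1 = 1
g2 = g1 XOR F = 1 XOR 0 = 1
g3 = E XOR g2 = 1 XOR 1 = 0
g4 = g3 XOR C = 0 XOR 0 = 0
g5 = NOT A = NOT 1 = 0
So g4 = 0 and g5 = 0.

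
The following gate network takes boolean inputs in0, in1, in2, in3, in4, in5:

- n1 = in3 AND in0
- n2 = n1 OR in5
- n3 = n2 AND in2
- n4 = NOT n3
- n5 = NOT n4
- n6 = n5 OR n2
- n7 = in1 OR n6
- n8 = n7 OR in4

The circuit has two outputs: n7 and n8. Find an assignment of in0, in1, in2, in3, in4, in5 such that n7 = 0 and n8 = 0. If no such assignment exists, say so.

Check with in0=1, in1=0, in2=1, in3=0, in4=0, in5=0:
n1 = in3 AND in0 = 0 AND 1 = 0
n2 = n1 OR in5 = 0 OR 0 = 0
n3 = n2 AND in2 = 0 AND 1 = 0
n4 = NOT n3 = NOT 0 = 1
n5 = NOT n4 = NOT 1 = 0
n6 = n5 OR n2 = 0 OR 0 = 0
n7 = in1 OR n6 = 0 OR 0 = 0
n8 = n7 OR in4 = 0 OR 0 = 0
So n7 = 0 and n8 = 0.

in0=1, in1=0, in2=1, in3=0, in4=0, in5=0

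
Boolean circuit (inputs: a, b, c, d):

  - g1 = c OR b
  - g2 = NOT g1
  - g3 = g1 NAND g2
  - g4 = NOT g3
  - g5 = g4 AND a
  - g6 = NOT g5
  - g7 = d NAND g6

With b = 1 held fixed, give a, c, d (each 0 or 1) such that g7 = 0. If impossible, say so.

a=1, c=0, d=1

g7 = d NAND g6 must be 0, so both d = 1 and g6 = 1.
g6 = NOT g5 must be 1, so g5 = 0.
Check with b = 1 and a=1, c=0, d=1:
g1 = c OR b = 0 OR 1 = 1
g2 = NOT g1 = NOT 1 = 0
g3 = g1 NAND g2 = 1 NAND 0 = 1
g4 = NOT g3 = NOT 1 = 0
g5 = g4 AND a = 0 AND 1 = 0
g6 = NOT g5 = NOT 0 = 1
g7 = d NAND g6 = 1 NAND 1 = 0
So g7 = 0.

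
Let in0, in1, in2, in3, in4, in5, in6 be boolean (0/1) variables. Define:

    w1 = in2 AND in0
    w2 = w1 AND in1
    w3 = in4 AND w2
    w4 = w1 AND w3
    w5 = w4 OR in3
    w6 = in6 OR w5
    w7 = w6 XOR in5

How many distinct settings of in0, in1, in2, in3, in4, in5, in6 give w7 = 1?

64

w7 = w6 XOR in5 must be 1, so w6 and in5 differ.
Enumerating the 128 input combinations, 64 give w7 = 1 and 64 give w7 = 0.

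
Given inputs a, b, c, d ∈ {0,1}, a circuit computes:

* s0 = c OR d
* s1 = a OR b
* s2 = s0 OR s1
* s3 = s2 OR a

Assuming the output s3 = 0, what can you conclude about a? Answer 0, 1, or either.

0

s3 = s2 OR a must be 0, so both s2 = 0 and a = 0.
s2 = s0 OR s1 must be 0, so both s0 = 0 and s1 = 0.
Every assignment with s3 = 0 has a = 0; there are 1 such assignment(s).
  a=0, b=0, c=0, d=0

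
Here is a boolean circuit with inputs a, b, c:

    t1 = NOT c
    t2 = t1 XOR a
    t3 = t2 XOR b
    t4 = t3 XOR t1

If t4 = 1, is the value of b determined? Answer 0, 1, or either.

Both values of b occur among assignments with t4 = 1:
  b=0: a=1, b=0, c=0
  b=1: a=0, b=1, c=0

either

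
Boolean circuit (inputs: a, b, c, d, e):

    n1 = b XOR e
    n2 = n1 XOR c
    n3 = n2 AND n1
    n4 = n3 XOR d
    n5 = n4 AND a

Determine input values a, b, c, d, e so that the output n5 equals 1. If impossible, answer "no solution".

n5 = n4 AND a must be 1, so both n4 = 1 and a = 1.
n4 = n3 XOR d must be 1, so n3 and d differ.
Check with a=1, b=0, c=1, d=1, e=1:
n1 = b XOR e = 0 XOR 1 = 1
n2 = n1 XOR c = 1 XOR 1 = 0
n3 = n2 AND n1 = 0 AND 1 = 0
n4 = n3 XOR d = 0 XOR 1 = 1
n5 = n4 AND a = 1 AND 1 = 1
So n5 = 1 as required.

a=1, b=0, c=1, d=1, e=1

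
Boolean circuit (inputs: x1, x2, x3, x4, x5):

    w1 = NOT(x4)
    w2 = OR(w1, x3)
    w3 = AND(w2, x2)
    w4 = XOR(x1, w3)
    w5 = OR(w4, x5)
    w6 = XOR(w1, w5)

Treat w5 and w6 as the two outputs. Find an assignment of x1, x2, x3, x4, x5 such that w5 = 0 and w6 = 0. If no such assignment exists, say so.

Check with x1=0 x2=0 x3=1 x4=1 x5=0:
w1 = NOT(x4) = NOT 1 = 0
w2 = OR(w1, x3) = OR(0, 1) = 1
w3 = AND(w2, x2) = AND(1, 0) = 0
w4 = XOR(x1, w3) = XOR(0, 0) = 0
w5 = OR(w4, x5) = OR(0, 0) = 0
w6 = XOR(w1, w5) = XOR(0, 0) = 0
So w5 = 0 and w6 = 0.

x1=0 x2=0 x3=1 x4=1 x5=0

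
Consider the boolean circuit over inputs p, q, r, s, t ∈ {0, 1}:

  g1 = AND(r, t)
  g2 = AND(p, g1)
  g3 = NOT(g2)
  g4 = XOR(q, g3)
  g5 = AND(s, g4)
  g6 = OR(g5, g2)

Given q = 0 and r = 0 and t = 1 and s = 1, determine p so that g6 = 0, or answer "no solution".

With q = 0 and r = 0 and t = 1 and s = 1 fixed, none of the 2 settings of p give g6 = 0.
For example, with p=1:
g1 = AND(r, t) = AND(0, 1) = 0
g2 = AND(p, g1) = AND(1, 0) = 0
g3 = NOT(g2) = NOT 0 = 1
g4 = XOR(q, g3) = XOR(0, 1) = 1
g5 = AND(s, g4) = AND(1, 1) = 1
g6 = OR(g5, g2) = OR(1, 0) = 1
giving g6 = 1 ≠ 0.

no solution exists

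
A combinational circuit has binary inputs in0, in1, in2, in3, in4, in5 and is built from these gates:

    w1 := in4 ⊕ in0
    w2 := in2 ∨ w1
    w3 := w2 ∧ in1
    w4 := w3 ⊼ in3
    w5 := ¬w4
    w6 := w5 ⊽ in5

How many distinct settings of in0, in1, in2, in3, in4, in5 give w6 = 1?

26

w6 = w5 ⊽ in5 must be 1, so both w5 = 0 and in5 = 0.
w5 = ¬w4 must be 0, so w4 = 1.
w4 = w3 ⊼ in3 must be 1, so at least one of w3, in3 is 0.
Enumerating the 64 input combinations, 26 give w6 = 1 and 38 give w6 = 0.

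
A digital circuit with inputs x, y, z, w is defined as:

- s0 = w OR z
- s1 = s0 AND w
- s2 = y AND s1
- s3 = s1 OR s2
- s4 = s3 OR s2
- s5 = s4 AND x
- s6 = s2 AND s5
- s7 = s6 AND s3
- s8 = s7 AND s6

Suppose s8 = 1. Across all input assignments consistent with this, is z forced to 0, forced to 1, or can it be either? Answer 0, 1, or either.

Both values of z occur among assignments with s8 = 1:
  z=0: x=1, y=1, z=0, w=1
  z=1: x=1, y=1, z=1, w=1

either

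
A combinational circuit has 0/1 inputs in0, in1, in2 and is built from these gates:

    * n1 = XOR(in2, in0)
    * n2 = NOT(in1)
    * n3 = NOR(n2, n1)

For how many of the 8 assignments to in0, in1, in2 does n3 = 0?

n3 = NOR(n2, n1) must be 0, so at least one of n2, n1 is 1.
Enumerating the 8 input combinations, 6 give n3 = 0 and 2 give n3 = 1.

6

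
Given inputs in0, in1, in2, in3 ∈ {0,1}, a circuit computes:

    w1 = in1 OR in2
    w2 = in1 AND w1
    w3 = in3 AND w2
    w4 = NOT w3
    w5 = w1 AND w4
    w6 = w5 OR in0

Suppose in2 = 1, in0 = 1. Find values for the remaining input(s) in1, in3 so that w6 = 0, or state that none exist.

With in2 = 1, in0 = 1 fixed, none of the 4 settings of in1, in3 give w6 = 0.
For example, with in1=1, in3=1:
w1 = in1 OR in2 = 1 OR 1 = 1
w2 = in1 AND w1 = 1 AND 1 = 1
w3 = in3 AND w2 = 1 AND 1 = 1
w4 = NOT w3 = NOT 1 = 0
w5 = w1 AND w4 = 1 AND 0 = 0
w6 = w5 OR in0 = 0 OR 1 = 1
giving w6 = 1 ≠ 0.

no solution exists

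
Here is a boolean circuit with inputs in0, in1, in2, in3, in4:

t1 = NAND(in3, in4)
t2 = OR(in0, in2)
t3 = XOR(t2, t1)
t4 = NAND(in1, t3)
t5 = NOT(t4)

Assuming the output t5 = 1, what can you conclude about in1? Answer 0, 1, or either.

1

t5 = NOT(t4) must be 1, so t4 = 0.
Every assignment with t5 = 1 has in1 = 1; there are 6 such assignment(s).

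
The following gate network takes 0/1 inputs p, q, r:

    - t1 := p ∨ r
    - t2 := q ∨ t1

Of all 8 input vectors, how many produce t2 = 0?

t2 = q ∨ t1 must be 0, so both q = 0 and t1 = 0.
t1 = p ∨ r must be 0, so both p = 0 and r = 0.
Satisfying assignments:
  p=0, q=0, r=0

1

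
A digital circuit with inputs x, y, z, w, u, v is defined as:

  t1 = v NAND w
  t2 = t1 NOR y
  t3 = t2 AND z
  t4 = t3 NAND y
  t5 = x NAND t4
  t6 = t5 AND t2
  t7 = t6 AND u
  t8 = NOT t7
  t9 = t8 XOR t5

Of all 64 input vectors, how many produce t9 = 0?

t9 = t8 XOR t5 must be 0, so t8 and t5 are equal.
Enumerating the 64 input combinations, 30 give t9 = 0 and 34 give t9 = 1.

30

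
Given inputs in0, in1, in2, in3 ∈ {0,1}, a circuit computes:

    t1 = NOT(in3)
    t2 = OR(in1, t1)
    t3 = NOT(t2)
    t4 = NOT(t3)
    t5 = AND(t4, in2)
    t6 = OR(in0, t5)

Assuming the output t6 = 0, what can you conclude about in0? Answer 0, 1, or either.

t6 = OR(in0, t5) must be 0, so both in0 = 0 and t5 = 0.
t5 = AND(t4, in2) must be 0, so at least one of t4, in2 is 0.
Every assignment with t6 = 0 has in0 = 0; there are 5 such assignment(s).

0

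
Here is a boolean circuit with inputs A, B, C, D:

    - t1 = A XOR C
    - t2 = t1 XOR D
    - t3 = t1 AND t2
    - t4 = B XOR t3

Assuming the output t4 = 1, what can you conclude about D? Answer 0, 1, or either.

either

Both values of D occur among assignments with t4 = 1:
  D=0: A=0, B=0, C=1, D=0
  D=1: A=0, B=1, C=0, D=1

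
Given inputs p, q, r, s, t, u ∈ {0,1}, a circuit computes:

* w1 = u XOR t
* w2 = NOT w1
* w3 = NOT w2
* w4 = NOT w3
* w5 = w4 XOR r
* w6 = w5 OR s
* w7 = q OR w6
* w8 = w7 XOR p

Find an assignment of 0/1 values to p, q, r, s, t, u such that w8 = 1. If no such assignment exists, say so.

w8 = w7 XOR p must be 1, so w7 and p differ.
Check with p=0, q=0, r=1, s=1, t=1, u=0:
w1 = u XOR t = 0 XOR 1 = 1
w2 = NOT w1 = NOT 1 = 0
w3 = NOT w2 = NOT 0 = 1
w4 = NOT w3 = NOT 1 = 0
w5 = w4 XOR r = 0 XOR 1 = 1
w6 = w5 OR s = 1 OR 1 = 1
w7 = q OR w6 = 0 OR 1 = 1
w8 = w7 XOR p = 1 XOR 0 = 1
So w8 = 1 as required.

p=0, q=0, r=1, s=1, t=1, u=0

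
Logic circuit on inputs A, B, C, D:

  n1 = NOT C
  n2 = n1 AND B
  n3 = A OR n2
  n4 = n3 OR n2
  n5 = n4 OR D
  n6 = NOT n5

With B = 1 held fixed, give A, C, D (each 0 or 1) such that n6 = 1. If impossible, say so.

A=0, C=1, D=0

Check with B = 1 and A=0, C=1, D=0:
n1 = NOT C = NOT 1 = 0
n2 = n1 AND B = 0 AND 1 = 0
n3 = A OR n2 = 0 OR 0 = 0
n4 = n3 OR n2 = 0 OR 0 = 0
n5 = n4 OR D = 0 OR 0 = 0
n6 = NOT n5 = NOT 0 = 1
So n6 = 1.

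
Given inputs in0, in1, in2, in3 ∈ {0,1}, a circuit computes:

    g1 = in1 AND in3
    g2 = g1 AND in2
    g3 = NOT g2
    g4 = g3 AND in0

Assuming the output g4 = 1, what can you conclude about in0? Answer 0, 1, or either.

1

g4 = g3 AND in0 must be 1, so both g3 = 1 and in0 = 1.
g3 = NOT g2 must be 1, so g2 = 0.
Every assignment with g4 = 1 has in0 = 1; there are 7 such assignment(s).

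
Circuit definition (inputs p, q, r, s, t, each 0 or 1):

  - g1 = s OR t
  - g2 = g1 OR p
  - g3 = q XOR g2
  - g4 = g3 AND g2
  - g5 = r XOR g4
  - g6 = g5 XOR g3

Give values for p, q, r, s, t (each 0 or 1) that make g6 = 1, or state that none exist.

g6 = g5 XOR g3 must be 1, so g5 and g3 differ.
Check with p=1, q=1, r=1, s=0, t=1:
g1 = s OR t = 0 OR 1 = 1
g2 = g1 OR p = 1 OR 1 = 1
g3 = q XOR g2 = 1 XOR 1 = 0
g4 = g3 AND g2 = 0 AND 1 = 0
g5 = r XOR g4 = 1 XOR 0 = 1
g6 = g5 XOR g3 = 1 XOR 0 = 1
So g6 = 1 as required.

p=1, q=1, r=1, s=0, t=1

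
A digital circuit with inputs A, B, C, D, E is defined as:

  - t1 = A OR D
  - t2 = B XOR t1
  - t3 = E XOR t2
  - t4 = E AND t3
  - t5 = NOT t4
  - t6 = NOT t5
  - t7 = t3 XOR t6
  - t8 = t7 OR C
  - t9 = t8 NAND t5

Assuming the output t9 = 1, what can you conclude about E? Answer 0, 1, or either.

Both values of E occur among assignments with t9 = 1:
  E=0: A=0, B=0, C=0, D=0, E=0
  E=1: A=0, B=0, C=0, D=0, E=1

either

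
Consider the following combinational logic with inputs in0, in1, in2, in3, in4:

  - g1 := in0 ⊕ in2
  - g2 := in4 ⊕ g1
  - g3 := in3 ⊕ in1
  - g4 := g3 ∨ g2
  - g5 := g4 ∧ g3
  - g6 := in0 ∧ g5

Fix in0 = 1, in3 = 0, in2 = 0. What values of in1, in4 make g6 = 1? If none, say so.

g6 = in0 ∧ g5 must be 1, so both in0 = 1 and g5 = 1.
g5 = g4 ∧ g3 must be 1, so both g4 = 1 and g3 = 1.
Check with in0 = 1, in3 = 0, in2 = 0 and in1=1, in4=0:
g1 = in0 ⊕ in2 = 1 ⊕ 0 = 1
g2 = in4 ⊕ g1 = 0 ⊕ 1 = 1
g3 = in3 ⊕ in1 = 0 ⊕ 1 = 1
g4 = g3 ∨ g2 = 1 ∨ 1 = 1
g5 = g4 ∧ g3 = 1 ∧ 1 = 1
g6 = in0 ∧ g5 = 1 ∧ 1 = 1
So g6 = 1.

in1=1, in4=0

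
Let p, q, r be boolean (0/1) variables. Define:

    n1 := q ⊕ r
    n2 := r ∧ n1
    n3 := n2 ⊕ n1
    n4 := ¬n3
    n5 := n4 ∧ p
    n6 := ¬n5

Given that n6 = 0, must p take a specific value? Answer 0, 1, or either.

n6 = ¬n5 must be 0, so n5 = 1.
Every assignment with n6 = 0 has p = 1; there are 3 such assignment(s).
  p=1, q=0, r=0
  p=1, q=0, r=1
  p=1, q=1, r=1

1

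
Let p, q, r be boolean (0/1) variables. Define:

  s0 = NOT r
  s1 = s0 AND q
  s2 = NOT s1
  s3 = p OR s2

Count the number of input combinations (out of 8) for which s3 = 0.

s3 = p OR s2 must be 0, so both p = 0 and s2 = 0.
s2 = NOT s1 must be 0, so s1 = 1.
s1 = s0 AND q must be 1, so both s0 = 1 and q = 1.
Enumerating the 8 input combinations, 1 give s3 = 0 and 7 give s3 = 1.

1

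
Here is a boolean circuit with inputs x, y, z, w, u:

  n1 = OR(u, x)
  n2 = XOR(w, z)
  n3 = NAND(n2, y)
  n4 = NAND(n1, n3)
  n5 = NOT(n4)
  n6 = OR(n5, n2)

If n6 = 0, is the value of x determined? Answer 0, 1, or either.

0

n6 = OR(n5, n2) must be 0, so both n5 = 0 and n2 = 0.
Every assignment with n6 = 0 has x = 0; there are 4 such assignment(s).
  x=0, y=0, z=0, w=0, u=0
  x=0, y=0, z=1, w=1, u=0
  x=0, y=1, z=0, w=0, u=0
  x=0, y=1, z=1, w=1, u=0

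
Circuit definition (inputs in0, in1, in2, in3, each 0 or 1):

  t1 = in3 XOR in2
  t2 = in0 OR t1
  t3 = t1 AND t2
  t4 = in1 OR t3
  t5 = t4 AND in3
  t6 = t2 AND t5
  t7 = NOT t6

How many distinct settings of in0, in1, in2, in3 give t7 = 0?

t7 = NOT t6 must be 0, so t6 = 1.
t6 = t2 AND t5 must be 1, so both t2 = 1 and t5 = 1.
t2 = in0 OR t1 must be 1, so at least one of in0, t1 is 1.
Satisfying assignments:
  in0=0, in1=0, in2=0, in3=1
  in0=0, in1=1, in2=0, in3=1
  in0=1, in1=0, in2=0, in3=1
  in0=1, in1=1, in2=0, in3=1
  in0=1, in1=1, in2=1, in3=1

5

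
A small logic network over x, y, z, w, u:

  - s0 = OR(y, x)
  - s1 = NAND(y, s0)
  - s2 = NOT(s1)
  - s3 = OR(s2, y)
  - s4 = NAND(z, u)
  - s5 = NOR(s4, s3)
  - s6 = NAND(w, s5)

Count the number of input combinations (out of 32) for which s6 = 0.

s6 = NAND(w, s5) must be 0, so both w = 1 and s5 = 1.
s5 = NOR(s4, s3) must be 1, so both s4 = 0 and s3 = 0.
s4 = NAND(z, u) must be 0, so both z = 1 and u = 1.
Satisfying assignments:
  x=0, y=0, z=1, w=1, u=1
  x=1, y=0, z=1, w=1, u=1

2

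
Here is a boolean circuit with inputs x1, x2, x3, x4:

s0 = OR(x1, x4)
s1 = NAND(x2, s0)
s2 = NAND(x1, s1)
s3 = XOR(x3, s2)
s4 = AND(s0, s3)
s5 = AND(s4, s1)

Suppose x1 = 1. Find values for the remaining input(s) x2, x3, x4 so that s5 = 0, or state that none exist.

x2=0 x3=0 x4=1

s5 = AND(s4, s1) must be 0, so at least one of s4, s1 is 0.
Check with x1 = 1 and x2=0, x3=0, x4=1:
s0 = OR(x1, x4) = OR(1, 1) = 1
s1 = NAND(x2, s0) = NAND(0, 1) = 1
s2 = NAND(x1, s1) = NAND(1, 1) = 0
s3 = XOR(x3, s2) = XOR(0, 0) = 0
s4 = AND(s0, s3) = AND(1, 0) = 0
s5 = AND(s4, s1) = AND(0, 1) = 0
So s5 = 0.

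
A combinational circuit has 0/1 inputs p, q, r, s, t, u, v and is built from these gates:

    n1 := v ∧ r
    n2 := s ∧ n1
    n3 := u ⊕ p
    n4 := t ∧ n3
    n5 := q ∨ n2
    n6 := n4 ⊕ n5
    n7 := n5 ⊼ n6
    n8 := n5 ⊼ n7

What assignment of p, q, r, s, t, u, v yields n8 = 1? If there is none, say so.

p=0 q=0 r=0 s=0 t=0 u=0 v=1

Check with p=0 q=0 r=0 s=0 t=0 u=0 v=1:
n1 = v ∧ r = 1 ∧ 0 = 0
n2 = s ∧ n1 = 0 ∧ 0 = 0
n3 = u ⊕ p = 0 ⊕ 0 = 0
n4 = t ∧ n3 = 0 ∧ 0 = 0
n5 = q ∨ n2 = 0 ∨ 0 = 0
n6 = n4 ⊕ n5 = 0 ⊕ 0 = 0
n7 = n5 ⊼ n6 = 0 ⊼ 0 = 1
n8 = n5 ⊼ n7 = 0 ⊼ 1 = 1
So n8 = 1 as required.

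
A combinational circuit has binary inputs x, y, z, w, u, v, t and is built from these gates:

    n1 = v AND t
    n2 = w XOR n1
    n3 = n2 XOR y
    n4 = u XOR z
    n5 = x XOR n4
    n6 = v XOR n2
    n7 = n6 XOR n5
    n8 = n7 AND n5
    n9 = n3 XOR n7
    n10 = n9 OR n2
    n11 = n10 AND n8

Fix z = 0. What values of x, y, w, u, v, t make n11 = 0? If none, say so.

x=1 y=1 w=1 u=1 v=0 t=1

Check with z = 0 and x=1, y=1, w=1, u=1, v=0, t=1:
n1 = v AND t = 0 AND 1 = 0
n2 = w XOR n1 = 1 XOR 0 = 1
n3 = n2 XOR y = 1 XOR 1 = 0
n4 = u XOR z = 1 XOR 0 = 1
n5 = x XOR n4 = 1 XOR 1 = 0
n6 = v XOR n2 = 0 XOR 1 = 1
n7 = n6 XOR n5 = 1 XOR 0 = 1
n8 = n7 AND n5 = 1 AND 0 = 0
n9 = n3 XOR n7 = 0 XOR 1 = 1
n10 = n9 OR n2 = 1 OR 1 = 1
n11 = n10 AND n8 = 1 AND 0 = 0
So n11 = 0.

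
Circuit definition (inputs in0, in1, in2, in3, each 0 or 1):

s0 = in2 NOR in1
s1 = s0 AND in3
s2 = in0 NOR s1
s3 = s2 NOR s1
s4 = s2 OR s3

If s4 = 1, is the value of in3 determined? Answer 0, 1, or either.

Both values of in3 occur among assignments with s4 = 1:
  in3=0: in0=0, in1=0, in2=0, in3=0
  in3=1: in0=0, in1=0, in2=1, in3=1

either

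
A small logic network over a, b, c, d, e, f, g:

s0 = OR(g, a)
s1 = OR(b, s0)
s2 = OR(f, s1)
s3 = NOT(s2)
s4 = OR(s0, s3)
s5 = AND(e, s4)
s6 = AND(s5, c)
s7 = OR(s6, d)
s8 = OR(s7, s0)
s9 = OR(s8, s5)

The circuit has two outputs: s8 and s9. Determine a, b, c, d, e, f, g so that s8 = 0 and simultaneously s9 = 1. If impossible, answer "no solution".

Check with a=0 b=0 c=0 d=0 e=1 f=0 g=0:
s0 = OR(g, a) = OR(0, 0) = 0
s1 = OR(b, s0) = OR(0, 0) = 0
s2 = OR(f, s1) = OR(0, 0) = 0
s3 = NOT(s2) = NOT 0 = 1
s4 = OR(s0, s3) = OR(0, 1) = 1
s5 = AND(e, s4) = AND(1, 1) = 1
s6 = AND(s5, c) = AND(1, 0) = 0
s7 = OR(s6, d) = OR(0, 0) = 0
s8 = OR(s7, s0) = OR(0, 0) = 0
s9 = OR(s8, s5) = OR(0, 1) = 1
So s8 = 0 and s9 = 1.

a=0 b=0 c=0 d=0 e=1 f=0 g=0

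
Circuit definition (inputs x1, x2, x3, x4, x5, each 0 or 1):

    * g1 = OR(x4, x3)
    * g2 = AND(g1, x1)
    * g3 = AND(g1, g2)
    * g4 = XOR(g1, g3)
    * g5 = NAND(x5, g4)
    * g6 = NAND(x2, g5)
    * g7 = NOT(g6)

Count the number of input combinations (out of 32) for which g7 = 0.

g7 = NOT(g6) must be 0, so g6 = 1.
Enumerating the 32 input combinations, 19 give g7 = 0 and 13 give g7 = 1.

19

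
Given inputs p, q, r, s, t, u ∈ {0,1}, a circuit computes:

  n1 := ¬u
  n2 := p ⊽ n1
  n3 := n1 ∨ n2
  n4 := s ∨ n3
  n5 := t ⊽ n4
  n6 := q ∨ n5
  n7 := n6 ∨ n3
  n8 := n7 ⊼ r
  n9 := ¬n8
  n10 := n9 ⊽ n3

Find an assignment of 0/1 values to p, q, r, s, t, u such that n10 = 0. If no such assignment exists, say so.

n10 = n9 ⊽ n3 must be 0, so at least one of n9, n3 is 1.
Check with p=0, q=0, r=0, s=0, t=1, u=0:
n1 = ¬u = ¬0 = 1
n2 = p ⊽ n1 = 0 ⊽ 1 = 0
n3 = n1 ∨ n2 = 1 ∨ 0 = 1
n4 = s ∨ n3 = 0 ∨ 1 = 1
n5 = t ⊽ n4 = 1 ⊽ 1 = 0
n6 = q ∨ n5 = 0 ∨ 0 = 0
n7 = n6 ∨ n3 = 0 ∨ 1 = 1
n8 = n7 ⊼ r = 1 ⊼ 0 = 1
n9 = ¬n8 = ¬1 = 0
n10 = n9 ⊽ n3 = 0 ⊽ 1 = 0
So n10 = 0 as required.

p=0, q=0, r=0, s=0, t=1, u=0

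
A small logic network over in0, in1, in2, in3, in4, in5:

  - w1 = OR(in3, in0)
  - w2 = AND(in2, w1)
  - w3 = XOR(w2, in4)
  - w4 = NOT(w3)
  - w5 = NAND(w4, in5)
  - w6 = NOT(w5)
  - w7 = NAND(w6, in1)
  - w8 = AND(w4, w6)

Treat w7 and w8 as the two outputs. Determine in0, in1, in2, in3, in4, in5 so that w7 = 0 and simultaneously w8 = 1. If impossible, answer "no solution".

Check with in0=0 in1=1 in2=1 in3=1 in4=1 in5=1:
w1 = OR(in3, in0) = OR(1, 0) = 1
w2 = AND(in2, w1) = AND(1, 1) = 1
w3 = XOR(w2, in4) = XOR(1, 1) = 0
w4 = NOT(w3) = NOT 0 = 1
w5 = NAND(w4, in5) = NAND(1, 1) = 0
w6 = NOT(w5) = NOT 0 = 1
w7 = NAND(w6, in1) = NAND(1, 1) = 0
w8 = AND(w4, w6) = AND(1, 1) = 1
So w7 = 0 and w8 = 1.

in0=0 in1=1 in2=1 in3=1 in4=1 in5=1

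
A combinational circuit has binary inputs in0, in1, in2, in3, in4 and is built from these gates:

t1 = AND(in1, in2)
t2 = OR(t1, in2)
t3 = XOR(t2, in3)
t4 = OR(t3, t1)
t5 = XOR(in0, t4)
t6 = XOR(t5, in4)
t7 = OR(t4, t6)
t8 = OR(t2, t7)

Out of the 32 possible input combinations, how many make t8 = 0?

t8 = OR(t2, t7) must be 0, so both t2 = 0 and t7 = 0.
t2 = OR(t1, in2) must be 0, so both t1 = 0 and in2 = 0.
Satisfying assignments:
  in0=0, in1=0, in2=0, in3=0, in4=0
  in0=0, in1=1, in2=0, in3=0, in4=0
  in0=1, in1=0, in2=0, in3=0, in4=1
  in0=1, in1=1, in2=0, in3=0, in4=1

4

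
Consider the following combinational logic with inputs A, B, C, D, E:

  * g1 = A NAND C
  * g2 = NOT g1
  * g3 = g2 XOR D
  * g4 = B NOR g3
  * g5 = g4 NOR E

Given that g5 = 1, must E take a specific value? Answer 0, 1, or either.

0

g5 = g4 NOR E must be 1, so both g4 = 0 and E = 0.
g4 = B NOR g3 must be 0, so at least one of B, g3 is 1.
Every assignment with g5 = 1 has E = 0; there are 12 such assignment(s).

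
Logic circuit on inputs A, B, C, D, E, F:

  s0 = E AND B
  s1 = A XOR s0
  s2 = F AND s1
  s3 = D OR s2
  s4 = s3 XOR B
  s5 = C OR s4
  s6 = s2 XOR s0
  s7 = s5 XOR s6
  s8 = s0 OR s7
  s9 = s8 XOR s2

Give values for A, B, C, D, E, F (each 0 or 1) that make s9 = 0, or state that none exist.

s9 = s8 XOR s2 must be 0, so s8 and s2 are equal.
Check with A=0, B=0, C=0, D=0, E=0, F=1:
s0 = E AND B = 0 AND 0 = 0
s1 = A XOR s0 = 0 XOR 0 = 0
s2 = F AND s1 = 1 AND 0 = 0
s3 = D OR s2 = 0 OR 0 = 0
s4 = s3 XOR B = 0 XOR 0 = 0
s5 = C OR s4 = 0 OR 0 = 0
s6 = s2 XOR s0 = 0 XOR 0 = 0
s7 = s5 XOR s6 = 0 XOR 0 = 0
s8 = s0 OR s7 = 0 OR 0 = 0
s9 = s8 XOR s2 = 0 XOR 0 = 0
So s9 = 0 as required.

A=0, B=0, C=0, D=0, E=0, F=1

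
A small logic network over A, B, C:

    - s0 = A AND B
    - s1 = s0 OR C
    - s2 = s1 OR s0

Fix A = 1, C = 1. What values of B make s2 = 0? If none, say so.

no solution exists

With A = 1, C = 1 fixed, none of the 2 settings of B give s2 = 0.
For example, with B=0:
s0 = A AND B = 1 AND 0 = 0
s1 = s0 OR C = 0 OR 1 = 1
s2 = s1 OR s0 = 1 OR 0 = 1
giving s2 = 1 ≠ 0.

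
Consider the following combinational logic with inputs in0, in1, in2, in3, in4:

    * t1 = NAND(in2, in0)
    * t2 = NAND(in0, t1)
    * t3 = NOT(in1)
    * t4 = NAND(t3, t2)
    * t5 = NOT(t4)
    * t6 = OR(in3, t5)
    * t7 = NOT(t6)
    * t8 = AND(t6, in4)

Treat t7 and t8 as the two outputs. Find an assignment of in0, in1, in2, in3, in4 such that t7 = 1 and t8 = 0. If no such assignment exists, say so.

Check with in0=1 in1=1 in2=1 in3=0 in4=1:
t1 = NAND(in2, in0) = NAND(1, 1) = 0
t2 = NAND(in0, t1) = NAND(1, 0) = 1
t3 = NOT(in1) = NOT 1 = 0
t4 = NAND(t3, t2) = NAND(0, 1) = 1
t5 = NOT(t4) = NOT 1 = 0
t6 = OR(in3, t5) = OR(0, 0) = 0
t7 = NOT(t6) = NOT 0 = 1
t8 = AND(t6, in4) = AND(0, 1) = 0
So t7 = 1 and t8 = 0.

in0=1 in1=1 in2=1 in3=0 in4=1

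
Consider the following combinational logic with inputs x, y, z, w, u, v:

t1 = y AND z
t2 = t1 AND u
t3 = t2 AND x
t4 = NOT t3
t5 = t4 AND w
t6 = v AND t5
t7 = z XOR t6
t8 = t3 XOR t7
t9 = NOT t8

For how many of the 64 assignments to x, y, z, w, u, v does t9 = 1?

t9 = NOT t8 must be 1, so t8 = 0.
t8 = t3 XOR t7 must be 0, so t3 and t7 are equal.
Enumerating the 64 input combinations, 35 give t9 = 1 and 29 give t9 = 0.

35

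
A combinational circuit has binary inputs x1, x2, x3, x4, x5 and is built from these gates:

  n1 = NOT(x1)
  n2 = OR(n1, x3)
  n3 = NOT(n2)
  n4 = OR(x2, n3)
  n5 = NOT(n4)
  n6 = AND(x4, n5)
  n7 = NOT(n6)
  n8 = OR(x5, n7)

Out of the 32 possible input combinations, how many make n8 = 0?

n8 = OR(x5, n7) must be 0, so both x5 = 0 and n7 = 0.
n7 = NOT(n6) must be 0, so n6 = 1.
n6 = AND(x4, n5) must be 1, so both x4 = 1 and n5 = 1.
Enumerating the 32 input combinations, 3 give n8 = 0 and 29 give n8 = 1.

3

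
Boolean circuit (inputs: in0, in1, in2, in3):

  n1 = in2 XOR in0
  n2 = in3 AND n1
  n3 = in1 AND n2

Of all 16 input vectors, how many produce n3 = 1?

2

n3 = in1 AND n2 must be 1, so both in1 = 1 and n2 = 1.
Satisfying assignments:
  in0=0, in1=1, in2=1, in3=1
  in0=1, in1=1, in2=0, in3=1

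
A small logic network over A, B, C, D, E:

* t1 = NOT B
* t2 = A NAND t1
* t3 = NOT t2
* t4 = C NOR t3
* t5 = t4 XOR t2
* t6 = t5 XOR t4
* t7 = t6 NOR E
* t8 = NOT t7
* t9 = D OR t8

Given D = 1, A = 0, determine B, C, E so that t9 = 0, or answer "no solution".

no solution exists

With D = 1, A = 0 fixed, none of the 8 settings of B, C, E give t9 = 0.
For example, with B=0, C=1, E=0:
t1 = NOT B = NOT 0 = 1
t2 = A NAND t1 = 0 NAND 1 = 1
t3 = NOT t2 = NOT 1 = 0
t4 = C NOR t3 = 1 NOR 0 = 0
t5 = t4 XOR t2 = 0 XOR 1 = 1
t6 = t5 XOR t4 = 1 XOR 0 = 1
t7 = t6 NOR E = 1 NOR 0 = 0
t8 = NOT t7 = NOT 0 = 1
t9 = D OR t8 = 1 OR 1 = 1
giving t9 = 1 ≠ 0.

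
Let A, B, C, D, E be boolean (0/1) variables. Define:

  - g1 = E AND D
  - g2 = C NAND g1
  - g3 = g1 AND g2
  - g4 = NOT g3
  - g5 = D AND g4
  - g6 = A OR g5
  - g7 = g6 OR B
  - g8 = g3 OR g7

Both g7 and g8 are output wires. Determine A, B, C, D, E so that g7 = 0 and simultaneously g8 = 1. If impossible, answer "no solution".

Check with A=0 B=0 C=0 D=1 E=1:
g1 = E AND D = 1 AND 1 = 1
g2 = C NAND g1 = 0 NAND 1 = 1
g3 = g1 AND g2 = 1 AND 1 = 1
g4 = NOT g3 = NOT 1 = 0
g5 = D AND g4 = 1 AND 0 = 0
g6 = A OR g5 = 0 OR 0 = 0
g7 = g6 OR B = 0 OR 0 = 0
g8 = g3 OR g7 = 1 OR 0 = 1
So g7 = 0 and g8 = 1.

A=0 B=0 C=0 D=1 E=1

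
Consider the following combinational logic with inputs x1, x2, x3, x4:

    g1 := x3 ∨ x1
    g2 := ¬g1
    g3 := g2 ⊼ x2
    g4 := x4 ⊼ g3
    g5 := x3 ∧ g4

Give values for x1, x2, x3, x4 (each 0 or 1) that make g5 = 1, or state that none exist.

x1=0, x2=1, x3=1, x4=0

Check with x1=0, x2=1, x3=1, x4=0:
g1 = x3 ∨ x1 = 1 ∨ 0 = 1
g2 = ¬g1 = ¬1 = 0
g3 = g2 ⊼ x2 = 0 ⊼ 1 = 1
g4 = x4 ⊼ g3 = 0 ⊼ 1 = 1
g5 = x3 ∧ g4 = 1 ∧ 1 = 1
So g5 = 1 as required.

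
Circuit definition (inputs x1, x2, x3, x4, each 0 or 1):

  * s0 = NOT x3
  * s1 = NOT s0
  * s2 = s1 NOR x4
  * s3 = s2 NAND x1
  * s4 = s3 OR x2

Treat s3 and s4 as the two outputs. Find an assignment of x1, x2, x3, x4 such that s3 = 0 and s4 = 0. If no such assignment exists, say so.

x1=1, x2=0, x3=0, x4=0

Check with x1=1, x2=0, x3=0, x4=0:
s0 = NOT x3 = NOT 0 = 1
s1 = NOT s0 = NOT 1 = 0
s2 = s1 NOR x4 = 0 NOR 0 = 1
s3 = s2 NAND x1 = 1 NAND 1 = 0
s4 = s3 OR x2 = 0 OR 0 = 0
So s3 = 0 and s4 = 0.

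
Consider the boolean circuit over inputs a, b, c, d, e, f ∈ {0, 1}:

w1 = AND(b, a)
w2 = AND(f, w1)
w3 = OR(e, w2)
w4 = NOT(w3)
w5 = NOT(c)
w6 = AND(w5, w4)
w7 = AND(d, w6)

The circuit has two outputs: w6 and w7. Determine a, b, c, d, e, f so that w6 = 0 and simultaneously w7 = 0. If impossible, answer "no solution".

Check with a=0, b=1, c=1, d=1, e=1, f=0:
w1 = AND(b, a) = AND(1, 0) = 0
w2 = AND(f, w1) = AND(0, 0) = 0
w3 = OR(e, w2) = OR(1, 0) = 1
w4 = NOT(w3) = NOT 1 = 0
w5 = NOT(c) = NOT 1 = 0
w6 = AND(w5, w4) = AND(0, 0) = 0
w7 = AND(d, w6) = AND(1, 0) = 0
So w6 = 0 and w7 = 0.

a=0, b=1, c=1, d=1, e=1, f=0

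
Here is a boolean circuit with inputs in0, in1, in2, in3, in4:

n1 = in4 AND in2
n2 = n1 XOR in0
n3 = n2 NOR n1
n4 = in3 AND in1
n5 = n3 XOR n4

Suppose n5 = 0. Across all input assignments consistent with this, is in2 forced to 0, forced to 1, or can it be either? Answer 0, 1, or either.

Both values of in2 occur among assignments with n5 = 0:
  in2=0: in0=0, in1=1, in2=0, in3=1, in4=0
  in2=1: in0=0, in1=0, in2=1, in3=0, in4=1

either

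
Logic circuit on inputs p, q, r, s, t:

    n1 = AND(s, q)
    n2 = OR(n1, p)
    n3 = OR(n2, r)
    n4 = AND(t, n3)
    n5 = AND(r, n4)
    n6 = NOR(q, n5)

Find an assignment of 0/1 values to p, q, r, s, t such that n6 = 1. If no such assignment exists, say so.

n6 = NOR(q, n5) must be 1, so both q = 0 and n5 = 0.
n5 = AND(r, n4) must be 0, so at least one of r, n4 is 0.
Check with p=1 q=0 r=0 s=1 t=0:
n1 = AND(s, q) = AND(1, 0) = 0
n2 = OR(n1, p) = OR(0, 1) = 1
n3 = OR(n2, r) = OR(1, 0) = 1
n4 = AND(t, n3) = AND(0, 1) = 0
n5 = AND(r, n4) = AND(0, 0) = 0
n6 = NOR(q, n5) = NOR(0, 0) = 1
So n6 = 1 as required.

p=1 q=0 r=0 s=1 t=0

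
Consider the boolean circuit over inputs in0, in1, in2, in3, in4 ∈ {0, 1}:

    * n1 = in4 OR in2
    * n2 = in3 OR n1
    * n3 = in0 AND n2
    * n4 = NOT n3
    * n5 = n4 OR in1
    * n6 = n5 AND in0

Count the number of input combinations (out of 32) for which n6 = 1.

n6 = n5 AND in0 must be 1, so both n5 = 1 and in0 = 1.
n5 = n4 OR in1 must be 1, so at least one of n4, in1 is 1.
Enumerating the 32 input combinations, 9 give n6 = 1 and 23 give n6 = 0.

9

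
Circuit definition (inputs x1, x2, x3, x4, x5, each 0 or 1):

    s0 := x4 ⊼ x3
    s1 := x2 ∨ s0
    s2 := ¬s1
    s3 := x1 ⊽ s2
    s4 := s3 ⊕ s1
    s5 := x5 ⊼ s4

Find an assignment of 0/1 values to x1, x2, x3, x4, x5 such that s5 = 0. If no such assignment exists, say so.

s5 = x5 ⊼ s4 must be 0, so both x5 = 1 and s4 = 1.
s4 = s3 ⊕ s1 must be 1, so s3 and s1 differ.
Check with x1=1, x2=1, x3=1, x4=1, x5=1:
s0 = x4 ⊼ x3 = 1 ⊼ 1 = 0
s1 = x2 ∨ s0 = 1 ∨ 0 = 1
s2 = ¬s1 = ¬1 = 0
s3 = x1 ⊽ s2 = 1 ⊽ 0 = 0
s4 = s3 ⊕ s1 = 0 ⊕ 1 = 1
s5 = x5 ⊼ s4 = 1 ⊼ 1 = 0
So s5 = 0 as required.

x1=1, x2=1, x3=1, x4=1, x5=1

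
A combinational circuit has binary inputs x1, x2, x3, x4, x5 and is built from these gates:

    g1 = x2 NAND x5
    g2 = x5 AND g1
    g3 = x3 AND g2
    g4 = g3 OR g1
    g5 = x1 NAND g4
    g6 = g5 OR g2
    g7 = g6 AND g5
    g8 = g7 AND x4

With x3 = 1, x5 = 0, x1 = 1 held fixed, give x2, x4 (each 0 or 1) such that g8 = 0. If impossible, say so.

Check with x3 = 1, x5 = 0, x1 = 1 and x2=0, x4=0:
g1 = x2 NAND x5 = 0 NAND 0 = 1
g2 = x5 AND g1 = 0 AND 1 = 0
g3 = x3 AND g2 = 1 AND 0 = 0
g4 = g3 OR g1 = 0 OR 1 = 1
g5 = x1 NAND g4 = 1 NAND 1 = 0
g6 = g5 OR g2 = 0 OR 0 = 0
g7 = g6 AND g5 = 0 AND 0 = 0
g8 = g7 AND x4 = 0 AND 0 = 0
So g8 = 0.

x2=0, x4=0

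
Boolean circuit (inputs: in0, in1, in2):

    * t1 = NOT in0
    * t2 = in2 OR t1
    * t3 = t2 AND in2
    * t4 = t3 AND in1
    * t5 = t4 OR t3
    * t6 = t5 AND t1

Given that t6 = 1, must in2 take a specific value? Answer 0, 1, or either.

t6 = t5 AND t1 must be 1, so both t5 = 1 and t1 = 1.
t5 = t4 OR t3 must be 1, so at least one of t4, t3 is 1.
Every assignment with t6 = 1 has in2 = 1; there are 2 such assignment(s).
  in0=0, in1=0, in2=1
  in0=0, in1=1, in2=1

1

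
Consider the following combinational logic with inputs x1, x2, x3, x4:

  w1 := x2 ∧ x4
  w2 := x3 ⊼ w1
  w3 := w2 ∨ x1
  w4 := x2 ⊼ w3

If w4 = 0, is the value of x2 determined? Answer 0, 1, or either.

w4 = x2 ⊼ w3 must be 0, so both x2 = 1 and w3 = 1.
w3 = w2 ∨ x1 must be 1, so at least one of w2, x1 is 1.
Every assignment with w4 = 0 has x2 = 1; there are 7 such assignment(s).

1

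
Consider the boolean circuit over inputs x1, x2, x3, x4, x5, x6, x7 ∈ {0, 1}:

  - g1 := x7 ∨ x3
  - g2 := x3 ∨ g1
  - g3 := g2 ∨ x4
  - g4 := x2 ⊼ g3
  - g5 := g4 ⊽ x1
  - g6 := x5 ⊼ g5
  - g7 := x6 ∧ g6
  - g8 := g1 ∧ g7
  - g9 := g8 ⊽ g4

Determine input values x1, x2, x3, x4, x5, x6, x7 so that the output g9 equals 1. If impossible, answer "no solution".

Check with x1=1, x2=1, x3=0, x4=1, x5=0, x6=1, x7=0:
g1 = x7 ∨ x3 = 0 ∨ 0 = 0
g2 = x3 ∨ g1 = 0 ∨ 0 = 0
g3 = g2 ∨ x4 = 0 ∨ 1 = 1
g4 = x2 ⊼ g3 = 1 ⊼ 1 = 0
g5 = g4 ⊽ x1 = 0 ⊽ 1 = 0
g6 = x5 ⊼ g5 = 0 ⊼ 0 = 1
g7 = x6 ∧ g6 = 1 ∧ 1 = 1
g8 = g1 ∧ g7 = 0 ∧ 1 = 0
g9 = g8 ⊽ g4 = 0 ⊽ 0 = 1
So g9 = 1 as required.

x1=1, x2=1, x3=0, x4=1, x5=0, x6=1, x7=0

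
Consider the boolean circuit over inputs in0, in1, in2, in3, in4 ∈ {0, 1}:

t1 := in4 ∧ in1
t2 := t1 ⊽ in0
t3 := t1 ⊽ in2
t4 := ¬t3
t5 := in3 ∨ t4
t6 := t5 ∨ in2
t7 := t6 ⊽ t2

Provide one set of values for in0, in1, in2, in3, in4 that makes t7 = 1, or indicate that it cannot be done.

Check with in0=1, in1=1, in2=0, in3=0, in4=0:
t1 = in4 ∧ in1 = 0 ∧ 1 = 0
t2 = t1 ⊽ in0 = 0 ⊽ 1 = 0
t3 = t1 ⊽ in2 = 0 ⊽ 0 = 1
t4 = ¬t3 = ¬1 = 0
t5 = in3 ∨ t4 = 0 ∨ 0 = 0
t6 = t5 ∨ in2 = 0 ∨ 0 = 0
t7 = t6 ⊽ t2 = 0 ⊽ 0 = 1
So t7 = 1 as required.

in0=1, in1=1, in2=0, in3=0, in4=0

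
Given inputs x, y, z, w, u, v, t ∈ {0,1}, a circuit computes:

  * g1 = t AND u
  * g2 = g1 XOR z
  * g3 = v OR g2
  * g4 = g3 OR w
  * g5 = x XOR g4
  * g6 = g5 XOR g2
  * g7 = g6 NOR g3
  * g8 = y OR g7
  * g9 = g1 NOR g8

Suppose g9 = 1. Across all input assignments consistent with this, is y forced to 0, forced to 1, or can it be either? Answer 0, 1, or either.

g9 = g1 NOR g8 must be 1, so both g1 = 0 and g8 = 0.
g1 = t AND u must be 0, so at least one of t, u is 0.
g8 = y OR g7 must be 0, so both y = 0 and g7 = 0.
Every assignment with g9 = 1 has y = 0; there are 42 such assignment(s).

0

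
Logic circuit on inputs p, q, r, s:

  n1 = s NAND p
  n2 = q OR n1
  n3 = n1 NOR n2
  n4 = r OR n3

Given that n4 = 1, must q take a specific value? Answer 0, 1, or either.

Both values of q occur among assignments with n4 = 1:
  q=0: p=0, q=0, r=1, s=0
  q=1: p=0, q=1, r=1, s=0

either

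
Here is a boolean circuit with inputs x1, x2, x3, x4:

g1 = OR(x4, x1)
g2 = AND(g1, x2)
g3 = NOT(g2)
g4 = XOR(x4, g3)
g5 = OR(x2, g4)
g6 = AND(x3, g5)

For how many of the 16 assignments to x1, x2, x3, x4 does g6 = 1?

g6 = AND(x3, g5) must be 1, so both x3 = 1 and g5 = 1.
Satisfying assignments:
  x1=0, x2=0, x3=1, x4=0
  x1=0, x2=1, x3=1, x4=0
  x1=0, x2=1, x3=1, x4=1
  x1=1, x2=0, x3=1, x4=0
  x1=1, x2=1, x3=1, x4=0
  x1=1, x2=1, x3=1, x4=1

6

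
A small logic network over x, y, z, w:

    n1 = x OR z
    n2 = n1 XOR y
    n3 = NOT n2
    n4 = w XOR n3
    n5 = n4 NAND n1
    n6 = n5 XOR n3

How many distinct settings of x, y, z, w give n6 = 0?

n6 = n5 XOR n3 must be 0, so n5 and n3 are equal.
Enumerating the 16 input combinations, 8 give n6 = 0 and 8 give n6 = 1.

8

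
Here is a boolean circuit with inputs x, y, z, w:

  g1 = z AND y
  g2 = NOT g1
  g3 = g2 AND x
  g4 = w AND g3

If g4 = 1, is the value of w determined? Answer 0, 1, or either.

g4 = w AND g3 must be 1, so both w = 1 and g3 = 1.
g3 = g2 AND x must be 1, so both g2 = 1 and x = 1.
g2 = NOT g1 must be 1, so g1 = 0.
Every assignment with g4 = 1 has w = 1; there are 3 such assignment(s).
  x=1, y=0, z=0, w=1
  x=1, y=0, z=1, w=1
  x=1, y=1, z=0, w=1

1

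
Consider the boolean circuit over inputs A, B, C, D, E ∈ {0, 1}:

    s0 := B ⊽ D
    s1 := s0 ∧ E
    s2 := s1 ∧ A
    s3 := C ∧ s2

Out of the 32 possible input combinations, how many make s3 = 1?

1

s3 = C ∧ s2 must be 1, so both C = 1 and s2 = 1.
s2 = s1 ∧ A must be 1, so both s1 = 1 and A = 1.
Satisfying assignments:
  A=1, B=0, C=1, D=0, E=1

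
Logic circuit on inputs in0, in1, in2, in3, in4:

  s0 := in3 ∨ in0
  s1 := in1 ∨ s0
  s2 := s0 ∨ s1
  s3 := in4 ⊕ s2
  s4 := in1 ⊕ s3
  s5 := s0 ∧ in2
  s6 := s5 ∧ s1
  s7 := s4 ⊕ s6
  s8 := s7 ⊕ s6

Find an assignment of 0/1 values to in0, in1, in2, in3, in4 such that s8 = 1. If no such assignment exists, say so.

s8 = s7 ⊕ s6 must be 1, so s7 and s6 differ.
Check with in0=1, in1=1, in2=1, in3=1, in4=1:
s0 = in3 ∨ in0 = 1 ∨ 1 = 1
s1 = in1 ∨ s0 = 1 ∨ 1 = 1
s2 = s0 ∨ s1 = 1 ∨ 1 = 1
s3 = in4 ⊕ s2 = 1 ⊕ 1 = 0
s4 = in1 ⊕ s3 = 1 ⊕ 0 = 1
s5 = s0 ∧ in2 = 1 ∧ 1 = 1
s6 = s5 ∧ s1 = 1 ∧ 1 = 1
s7 = s4 ⊕ s6 = 1 ⊕ 1 = 0
s8 = s7 ⊕ s6 = 0 ⊕ 1 = 1
So s8 = 1 as required.

in0=1, in1=1, in2=1, in3=1, in4=1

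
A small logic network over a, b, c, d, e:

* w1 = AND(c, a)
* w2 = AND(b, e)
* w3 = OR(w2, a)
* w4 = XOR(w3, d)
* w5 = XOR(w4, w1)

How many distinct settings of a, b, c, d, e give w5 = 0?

16

w5 = XOR(w4, w1) must be 0, so w4 and w1 are equal.
Enumerating the 32 input combinations, 16 give w5 = 0 and 16 give w5 = 1.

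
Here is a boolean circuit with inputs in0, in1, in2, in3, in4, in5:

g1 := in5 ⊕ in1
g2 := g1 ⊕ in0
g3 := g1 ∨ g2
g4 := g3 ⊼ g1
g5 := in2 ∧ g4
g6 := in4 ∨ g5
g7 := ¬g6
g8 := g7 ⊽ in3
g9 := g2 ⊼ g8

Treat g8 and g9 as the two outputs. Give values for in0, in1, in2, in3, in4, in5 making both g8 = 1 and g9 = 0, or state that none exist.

Check with in0=0, in1=1, in2=1, in3=0, in4=1, in5=0:
g1 = in5 ⊕ in1 = 0 ⊕ 1 = 1
g2 = g1 ⊕ in0 = 1 ⊕ 0 = 1
g3 = g1 ∨ g2 = 1 ∨ 1 = 1
g4 = g3 ⊼ g1 = 1 ⊼ 1 = 0
g5 = in2 ∧ g4 = 1 ∧ 0 = 0
g6 = in4 ∨ g5 = 1 ∨ 0 = 1
g7 = ¬g6 = ¬1 = 0
g8 = g7 ⊽ in3 = 0 ⊽ 0 = 1
g9 = g2 ⊼ g8 = 1 ⊼ 1 = 0
So g8 = 1 and g9 = 0.

in0=0, in1=1, in2=1, in3=0, in4=1, in5=0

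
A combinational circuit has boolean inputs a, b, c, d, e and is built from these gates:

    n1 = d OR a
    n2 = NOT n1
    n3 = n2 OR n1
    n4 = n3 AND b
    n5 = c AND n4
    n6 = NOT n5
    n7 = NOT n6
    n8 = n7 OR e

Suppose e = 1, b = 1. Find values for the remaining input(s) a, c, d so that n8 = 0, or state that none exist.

With e = 1, b = 1 fixed, none of the 8 settings of a, c, d give n8 = 0.
For example, with a=0, c=0, d=0:
n1 = d OR a = 0 OR 0 = 0
n2 = NOT n1 = NOT 0 = 1
n3 = n2 OR n1 = 1 OR 0 = 1
n4 = n3 AND b = 1 AND 1 = 1
n5 = c AND n4 = 0 AND 1 = 0
n6 = NOT n5 = NOT 0 = 1
n7 = NOT n6 = NOT 1 = 0
n8 = n7 OR e = 0 OR 1 = 1
giving n8 = 1 ≠ 0.

no solution exists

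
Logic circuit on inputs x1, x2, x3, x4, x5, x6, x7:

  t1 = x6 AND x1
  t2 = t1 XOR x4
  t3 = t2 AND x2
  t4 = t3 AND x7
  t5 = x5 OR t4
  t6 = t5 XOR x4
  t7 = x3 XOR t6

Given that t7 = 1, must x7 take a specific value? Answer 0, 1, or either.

Both values of x7 occur among assignments with t7 = 1:
  x7=0: x1=0, x2=0, x3=0, x4=0, x5=1, x6=0, x7=0
  x7=1: x1=0, x2=0, x3=0, x4=0, x5=1, x6=0, x7=1

either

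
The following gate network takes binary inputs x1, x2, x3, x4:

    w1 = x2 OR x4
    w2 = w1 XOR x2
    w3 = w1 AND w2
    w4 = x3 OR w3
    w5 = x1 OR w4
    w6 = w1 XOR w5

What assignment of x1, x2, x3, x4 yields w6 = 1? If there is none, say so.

x1=0, x2=1, x3=0, x4=1

w6 = w1 XOR w5 must be 1, so w1 and w5 differ.
Check with x1=0, x2=1, x3=0, x4=1:
w1 = x2 OR x4 = 1 OR 1 = 1
w2 = w1 XOR x2 = 1 XOR 1 = 0
w3 = w1 AND w2 = 1 AND 0 = 0
w4 = x3 OR w3 = 0 OR 0 = 0
w5 = x1 OR w4 = 0 OR 0 = 0
w6 = w1 XOR w5 = 1 XOR 0 = 1
So w6 = 1 as required.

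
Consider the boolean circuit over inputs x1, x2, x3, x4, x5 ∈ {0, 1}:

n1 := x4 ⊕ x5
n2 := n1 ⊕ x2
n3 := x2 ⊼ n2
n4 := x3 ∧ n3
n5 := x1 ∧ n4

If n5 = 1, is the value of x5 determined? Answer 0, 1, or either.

either

Both values of x5 occur among assignments with n5 = 1:
  x5=0: x1=1, x2=0, x3=1, x4=0, x5=0
  x5=1: x1=1, x2=0, x3=1, x4=0, x5=1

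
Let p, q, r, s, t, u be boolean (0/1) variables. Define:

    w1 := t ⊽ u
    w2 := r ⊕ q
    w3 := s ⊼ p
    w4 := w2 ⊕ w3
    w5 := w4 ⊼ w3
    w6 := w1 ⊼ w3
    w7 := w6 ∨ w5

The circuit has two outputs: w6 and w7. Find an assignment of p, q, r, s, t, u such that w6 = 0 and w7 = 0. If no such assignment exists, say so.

p=1 q=1 r=1 s=0 t=0 u=0

Check with p=1 q=1 r=1 s=0 t=0 u=0:
w1 = t ⊽ u = 0 ⊽ 0 = 1
w2 = r ⊕ q = 1 ⊕ 1 = 0
w3 = s ⊼ p = 0 ⊼ 1 = 1
w4 = w2 ⊕ w3 = 0 ⊕ 1 = 1
w5 = w4 ⊼ w3 = 1 ⊼ 1 = 0
w6 = w1 ⊼ w3 = 1 ⊼ 1 = 0
w7 = w6 ∨ w5 = 0 ∨ 0 = 0
So w6 = 0 and w7 = 0.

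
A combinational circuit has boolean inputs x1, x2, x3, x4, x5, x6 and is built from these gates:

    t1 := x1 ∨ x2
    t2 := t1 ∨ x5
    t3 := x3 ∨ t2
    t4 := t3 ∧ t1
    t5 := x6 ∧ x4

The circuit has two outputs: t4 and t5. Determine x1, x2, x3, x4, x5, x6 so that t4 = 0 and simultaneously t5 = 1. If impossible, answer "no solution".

Check with x1=0, x2=0, x3=1, x4=1, x5=0, x6=1:
t1 = x1 ∨ x2 = 0 ∨ 0 = 0
t2 = t1 ∨ x5 = 0 ∨ 0 = 0
t3 = x3 ∨ t2 = 1 ∨ 0 = 1
t4 = t3 ∧ t1 = 1 ∧ 0 = 0
t5 = x6 ∧ x4 = 1 ∧ 1 = 1
So t4 = 0 and t5 = 1.

x1=0, x2=0, x3=1, x4=1, x5=0, x6=1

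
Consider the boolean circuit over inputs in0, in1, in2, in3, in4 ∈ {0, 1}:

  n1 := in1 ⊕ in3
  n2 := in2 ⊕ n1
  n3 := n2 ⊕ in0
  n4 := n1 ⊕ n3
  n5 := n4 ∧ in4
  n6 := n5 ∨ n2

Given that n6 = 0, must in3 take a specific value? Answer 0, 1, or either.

Both values of in3 occur among assignments with n6 = 0:
  in3=0: in0=0, in1=0, in2=0, in3=0, in4=0
  in3=1: in0=0, in1=0, in2=1, in3=1, in4=0

either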